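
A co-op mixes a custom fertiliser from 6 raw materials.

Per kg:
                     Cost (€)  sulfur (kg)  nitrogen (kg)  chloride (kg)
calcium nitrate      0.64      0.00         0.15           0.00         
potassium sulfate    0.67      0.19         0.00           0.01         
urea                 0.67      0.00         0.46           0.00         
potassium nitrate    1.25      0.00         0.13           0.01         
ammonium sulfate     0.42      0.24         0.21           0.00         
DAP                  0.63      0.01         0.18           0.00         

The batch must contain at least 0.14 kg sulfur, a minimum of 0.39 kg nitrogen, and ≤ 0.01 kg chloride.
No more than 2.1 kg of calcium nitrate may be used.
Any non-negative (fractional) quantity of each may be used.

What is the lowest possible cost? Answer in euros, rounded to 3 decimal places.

€0.635

Treat it as an LP. Let x1 = kg of calcium nitrate, x2 = kg of potassium sulfate, x3 = kg of urea, x4 = kg of potassium nitrate, x5 = kg of ammonium sulfate, x6 = kg of DAP.
min 0.64x1 + 0.67x2 + 0.67x3 + 1.25x4 + 0.42x5 + 0.63x6 s.t.:
  0.19x2 + 0.24x5 + 0.01x6 ≥ 0.14   (sulfur)
  0.15x1 + 0.46x3 + 0.13x4 + 0.21x5 + 0.18x6 ≥ 0.39   (nitrogen)
  0.01x2 + 0.01x4 ≤ 0.01   (chloride)
  x1 ≤ 2.1
  x1, x2, x3, x4, x5, x6 ≥ 0.
The minimum-cost mix takes nothing from calcium nitrate, potassium sulfate, potassium nitrate, DAP — only urea, ammonium sulfate. There the sulfur and nitrogen constraints are tight.
Solving gives x3 = 0.5815, x5 = 0.5833.
Cost = 0.67·0.5815 + 0.42·0.5833 = 0.63459.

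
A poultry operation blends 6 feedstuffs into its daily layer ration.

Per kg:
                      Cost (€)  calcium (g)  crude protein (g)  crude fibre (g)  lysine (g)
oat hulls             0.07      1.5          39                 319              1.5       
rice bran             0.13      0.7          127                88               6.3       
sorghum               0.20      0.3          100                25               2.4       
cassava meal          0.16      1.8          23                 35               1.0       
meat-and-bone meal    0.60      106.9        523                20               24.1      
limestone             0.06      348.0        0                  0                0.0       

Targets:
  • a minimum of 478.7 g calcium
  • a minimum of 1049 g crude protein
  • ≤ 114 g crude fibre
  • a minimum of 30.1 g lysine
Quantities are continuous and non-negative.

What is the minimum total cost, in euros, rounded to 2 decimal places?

€1.24

Let x1 = kg of oat hulls, x2 = kg of rice bran, x3 = kg of sorghum, x4 = kg of cassava meal, x5 = kg of meat-and-bone meal, x6 = kg of limestone.
Minimize 0.07x1 + 0.13x2 + 0.2x3 + 0.16x4 + 0.6x5 + 0.06x6 subject to:
  1.5x1 + 0.7x2 + 0.3x3 + 1.8x4 + 106.9x5 + 348x6 ≥ 478.7   (calcium)
  39x1 + 127x2 + 100x3 + 23x4 + 523x5 ≥ 1049   (crude protein)
  319x1 + 88x2 + 25x3 + 35x4 + 20x5 ≤ 114   (crude fibre)
  1.5x1 + 6.3x2 + 2.4x3 + 1x4 + 24.1x5 ≥ 30.1   (lysine)
  x1, x2, x3, x4, x5, x6 ≥ 0.
The cheapest feasible vertex uses only rice bran, meat-and-bone meal, limestone; oat hulls, sorghum, cassava meal are not used. Binding constraints: calcium, crude protein, crude fibre.
Solving gives x2 = 0.8886, x5 = 1.79, x6 = 0.8239.
Objective = 0.13·0.8886 + 0.6·1.79 + 0.06·0.8239 = 1.2390.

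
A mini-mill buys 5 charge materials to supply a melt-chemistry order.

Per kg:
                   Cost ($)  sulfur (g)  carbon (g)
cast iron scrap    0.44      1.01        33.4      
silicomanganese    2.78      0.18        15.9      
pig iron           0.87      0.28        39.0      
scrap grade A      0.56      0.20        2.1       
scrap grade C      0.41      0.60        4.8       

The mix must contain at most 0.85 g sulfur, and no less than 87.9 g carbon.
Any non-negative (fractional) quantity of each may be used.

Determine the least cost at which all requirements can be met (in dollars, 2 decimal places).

$1.87

Let x1 = kg of cast iron scrap, x2 = kg of silicomanganese, x3 = kg of pig iron, x4 = kg of scrap grade A, x5 = kg of scrap grade C.
min 0.44x1 + 2.78x2 + 0.87x3 + 0.56x4 + 0.41x5 subject to:
  1.01x1 + 0.18x2 + 0.28x3 + 0.2x4 + 0.6x5 ≤ 0.85   (sulfur)
  33.4x1 + 15.9x2 + 39x3 + 2.1x4 + 4.8x5 ≥ 87.9   (carbon)
  x1, x2, x3, x4, x5 ≥ 0.
The optimal basis is {cast iron scrap, pig iron}; silicomanganese, scrap grade A, scrap grade C drop out. The sulfur and carbon requirements are met with equality.
That vertex is x1 = 0.2842, x3 = 2.01.
Cost = 0.44·0.2842 + 0.87·2.01 = 1.8737.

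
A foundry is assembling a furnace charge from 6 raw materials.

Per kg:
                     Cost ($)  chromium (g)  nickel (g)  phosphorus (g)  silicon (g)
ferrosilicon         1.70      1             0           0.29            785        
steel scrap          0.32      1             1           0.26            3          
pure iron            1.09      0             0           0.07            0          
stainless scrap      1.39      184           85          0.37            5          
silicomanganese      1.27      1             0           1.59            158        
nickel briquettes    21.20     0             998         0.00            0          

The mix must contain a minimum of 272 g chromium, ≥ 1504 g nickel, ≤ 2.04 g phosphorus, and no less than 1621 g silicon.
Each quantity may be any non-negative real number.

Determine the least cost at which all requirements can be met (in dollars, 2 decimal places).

Let x1 = kg of ferrosilicon, x2 = kg of steel scrap, x3 = kg of pure iron, x4 = kg of stainless scrap, x5 = kg of silicomanganese, x6 = kg of nickel briquettes.
min 1.7x1 + 0.32x2 + 1.09x3 + 1.39x4 + 1.27x5 + 21.2x6 with:
  1x1 + 1x2 + 184x4 + 1x5 ≥ 272   (chromium)
  1x2 + 85x4 + 998x6 ≥ 1504   (nickel)
  0.29x1 + 0.26x2 + 0.07x3 + 0.37x4 + 1.59x5 ≤ 2.04   (phosphorus)
  785x1 + 3x2 + 5x4 + 158x5 ≥ 1621   (silicon)
  x1, x2, x3, x4, x5, x6 ≥ 0.
At the optimum only ferrosilicon, stainless scrap, nickel briquettes are positive (steel scrap, pure iron, silicomanganese = 0). Binding constraints: nickel, phosphorus, silicon.
Solving gives x1 = 2.04, x4 = 3.9146, x6 = 1.1736.
Hence cost = 1.7·2.04 + 1.39·3.9146 + 21.2·1.1736 = $33.7896.

$33.79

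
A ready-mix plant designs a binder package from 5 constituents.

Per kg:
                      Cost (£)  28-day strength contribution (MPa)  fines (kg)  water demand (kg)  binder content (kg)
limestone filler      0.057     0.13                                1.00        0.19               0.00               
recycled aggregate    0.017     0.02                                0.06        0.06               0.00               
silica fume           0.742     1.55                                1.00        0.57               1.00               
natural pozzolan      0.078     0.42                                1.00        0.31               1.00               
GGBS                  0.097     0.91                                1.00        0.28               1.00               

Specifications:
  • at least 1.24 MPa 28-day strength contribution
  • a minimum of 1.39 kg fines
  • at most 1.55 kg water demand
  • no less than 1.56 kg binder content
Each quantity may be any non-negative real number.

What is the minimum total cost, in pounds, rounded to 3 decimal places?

This is a linear program. Let x1 = kg of limestone filler, x2 = kg of recycled aggregate, x3 = kg of silica fume, x4 = kg of natural pozzolan, x5 = kg of GGBS.
Minimize 0.057x1 + 0.017x2 + 0.742x3 + 0.078x4 + 0.097x5 with:
  0.13x1 + 0.02x2 + 1.55x3 + 0.42x4 + 0.91x5 ≥ 1.24   (28-day strength contribution)
  1x1 + 0.06x2 + 1x3 + 1x4 + 1x5 ≥ 1.39   (fines)
  0.19x1 + 0.06x2 + 0.57x3 + 0.31x4 + 0.28x5 ≤ 1.55   (water demand)
  1x3 + 1x4 + 1x5 ≥ 1.56   (binder content)
  x1, x2, x3, x4, x5 ≥ 0.
The cheapest feasible vertex uses only natural pozzolan, GGBS; limestone filler, recycled aggregate, silica fume are not used. Binding constraints: 28-day strength contribution and binder content.
That vertex is x4 = 0.3665, x5 = 1.193.
Hence cost = 0.078·0.3665 + 0.097·1.193 = £0.14431.

£0.144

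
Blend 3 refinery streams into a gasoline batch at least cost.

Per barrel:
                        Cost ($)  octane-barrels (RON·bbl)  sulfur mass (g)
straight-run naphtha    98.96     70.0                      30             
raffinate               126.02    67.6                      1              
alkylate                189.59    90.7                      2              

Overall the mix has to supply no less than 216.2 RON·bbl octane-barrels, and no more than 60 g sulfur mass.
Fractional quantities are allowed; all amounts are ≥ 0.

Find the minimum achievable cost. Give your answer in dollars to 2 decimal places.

$341.20

Treat it as an LP. Let x1 = barrels of straight-run naphtha, x2 = barrels of raffinate, x3 = barrels of alkylate.
Minimize 98.96x1 + 126.02x2 + 189.59x3 s.t.:
  70x1 + 67.6x2 + 90.7x3 ≥ 216.2   (octane-barrels)
  30x1 + 1x2 + 2x3 ≤ 60   (sulfur mass)
  x1, x2, x3 ≥ 0.
The cheapest feasible vertex uses only straight-run naphtha, raffinate; alkylate is not used. The octane-barrels and sulfur mass requirements are met with equality.
So straight-run naphtha = 1.9611 barrels, raffinate = 1.1675 barrels.
Total cost: 98.96·1.9611 + 126.02·1.1675 = 341.1988.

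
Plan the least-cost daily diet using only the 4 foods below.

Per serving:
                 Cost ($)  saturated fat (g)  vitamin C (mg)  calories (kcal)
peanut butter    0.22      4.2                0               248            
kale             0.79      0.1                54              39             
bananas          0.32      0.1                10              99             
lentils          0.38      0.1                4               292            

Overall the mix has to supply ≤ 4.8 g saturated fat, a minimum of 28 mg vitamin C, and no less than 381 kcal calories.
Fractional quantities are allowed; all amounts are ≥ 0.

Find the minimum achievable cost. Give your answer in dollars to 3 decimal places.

Let x1 = servings of peanut butter, x2 = servings of kale, x3 = servings of bananas, x4 = servings of lentils.
Minimise 0.22x1 + 0.79x2 + 0.32x3 + 0.38x4 with:
  4.2x1 + 0.1x2 + 0.1x3 + 0.1x4 ≤ 4.8   (saturated fat)
  54x2 + 10x3 + 4x4 ≥ 28   (vitamin C)
  248x1 + 39x2 + 99x3 + 292x4 ≥ 381   (calories)
  x1, x2, x3, x4 ≥ 0.
The cheapest feasible vertex uses only peanut butter, kale, lentils; bananas is not used. Binding constraints: saturated fat, vitamin C, calories.
Solving gives x1 = 1.124, x2 = 0.4975, x4 = 0.2835.
Objective = 0.22·1.124 + 0.79·0.4975 + 0.38·0.2835 = 0.74804.

$0.748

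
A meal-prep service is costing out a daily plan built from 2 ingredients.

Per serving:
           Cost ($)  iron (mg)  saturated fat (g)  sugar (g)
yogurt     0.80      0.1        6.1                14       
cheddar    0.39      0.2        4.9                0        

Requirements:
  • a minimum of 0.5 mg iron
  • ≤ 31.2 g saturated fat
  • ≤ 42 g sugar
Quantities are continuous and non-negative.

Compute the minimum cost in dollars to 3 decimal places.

$0.975

Treat it as an LP. Let x1 = servings of yogurt, x2 = servings of cheddar.
Minimize 0.8x1 + 0.39x2 with:
  0.1x1 + 0.2x2 ≥ 0.5   (iron)
  6.1x1 + 4.9x2 ≤ 31.2   (saturated fat)
  14x1 ≤ 42   (sugar)
  x1, x2 ≥ 0.
The minimum-cost mix takes nothing from yogurt — only cheddar. Binding constraint: iron.
Optimal quantities: cheddar = 2.5 servings.
Cost = 0.39·2.5 = 0.97500.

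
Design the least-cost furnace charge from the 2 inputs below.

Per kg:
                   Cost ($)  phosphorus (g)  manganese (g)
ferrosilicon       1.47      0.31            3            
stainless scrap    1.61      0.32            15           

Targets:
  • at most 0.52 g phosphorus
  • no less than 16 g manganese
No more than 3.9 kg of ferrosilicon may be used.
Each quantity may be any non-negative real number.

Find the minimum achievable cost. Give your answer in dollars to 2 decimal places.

Let x1 = kg of ferrosilicon, x2 = kg of stainless scrap.
Minimise 1.47x1 + 1.61x2 with:
  0.31x1 + 0.32x2 ≤ 0.52   (phosphorus)
  3x1 + 15x2 ≥ 16   (manganese)
  x1 ≤ 3.9
  x1, x2 ≥ 0.
The minimum-cost mix takes nothing from ferrosilicon — only stainless scrap. There the manganese constraint is tight.
That vertex is x2 = 1.067.
Cost = 1.61·1.067 = 1.7179.

$1.72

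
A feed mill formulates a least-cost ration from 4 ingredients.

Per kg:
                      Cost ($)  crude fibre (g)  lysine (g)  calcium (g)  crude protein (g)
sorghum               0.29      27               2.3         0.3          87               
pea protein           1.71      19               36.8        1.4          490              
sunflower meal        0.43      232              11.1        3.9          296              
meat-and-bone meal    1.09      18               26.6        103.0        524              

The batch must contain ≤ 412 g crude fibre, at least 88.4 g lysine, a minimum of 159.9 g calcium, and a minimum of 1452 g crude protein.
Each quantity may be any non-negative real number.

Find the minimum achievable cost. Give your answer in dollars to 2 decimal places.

$3.58

Treat it as an LP. Let x1 = kg of sorghum, x2 = kg of pea protein, x3 = kg of sunflower meal, x4 = kg of meat-and-bone meal.
Minimize 0.29x1 + 1.71x2 + 0.43x3 + 1.09x4 s.t.:
  27x1 + 19x2 + 232x3 + 18x4 ≤ 412   (crude fibre)
  2.3x1 + 36.8x2 + 11.1x3 + 26.6x4 ≥ 88.4   (lysine)
  0.3x1 + 1.4x2 + 3.9x3 + 103x4 ≥ 159.9   (calcium)
  87x1 + 490x2 + 296x3 + 524x4 ≥ 1452   (crude protein)
  x1, x2, x3, x4 ≥ 0.
The minimum-cost mix takes nothing from sorghum, pea protein — only sunflower meal, meat-and-bone meal. There the crude fibre and lysine constraints are tight.
That vertex is x3 = 1.569, x4 = 2.669.
Cost = 0.43·1.569 + 1.09·2.669 = 3.5839.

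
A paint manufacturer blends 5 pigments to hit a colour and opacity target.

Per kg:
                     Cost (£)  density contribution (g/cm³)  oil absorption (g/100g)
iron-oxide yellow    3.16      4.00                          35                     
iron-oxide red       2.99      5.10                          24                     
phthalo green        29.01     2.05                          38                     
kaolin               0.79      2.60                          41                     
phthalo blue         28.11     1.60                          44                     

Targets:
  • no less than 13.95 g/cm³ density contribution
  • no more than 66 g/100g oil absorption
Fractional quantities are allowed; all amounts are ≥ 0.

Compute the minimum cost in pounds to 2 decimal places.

£8.17

This is a linear program. Let x1 = kg of iron-oxide yellow, x2 = kg of iron-oxide red, x3 = kg of phthalo green, x4 = kg of kaolin, x5 = kg of phthalo blue.
Minimise 3.16x1 + 2.99x2 + 29.01x3 + 0.79x4 + 28.11x5 with:
  4x1 + 5.1x2 + 2.05x3 + 2.6x4 + 1.6x5 ≥ 13.95   (density contribution)
  35x1 + 24x2 + 38x3 + 41x4 + 44x5 ≤ 66   (oil absorption)
  x1, x2, x3, x4, x5 ≥ 0.
The optimal basis is {iron-oxide red, kaolin}; iron-oxide yellow, phthalo green, phthalo blue drop out. The density contribution and oil absorption requirements are met with equality.
Solving gives x2 = 2.729, x4 = 0.01227.
Cost = 2.99·2.729 + 0.79·0.01227 = 8.1694.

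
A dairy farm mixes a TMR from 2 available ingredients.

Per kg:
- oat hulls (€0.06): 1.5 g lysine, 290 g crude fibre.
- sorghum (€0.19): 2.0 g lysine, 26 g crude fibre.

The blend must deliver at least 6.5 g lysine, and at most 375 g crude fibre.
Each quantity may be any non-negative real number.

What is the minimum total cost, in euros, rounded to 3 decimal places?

This is a linear program. Let x1 = kg of oat hulls, x2 = kg of sorghum.
Minimize 0.06x1 + 0.19x2 subject to:
  1.5x1 + 2x2 ≥ 6.5   (lysine)
  290x1 + 26x2 ≤ 375   (crude fibre)
  x1, x2 ≥ 0.
Both inputs are positive at the optimum. There the lysine and crude fibre constraints are tight.
Solving gives x1 = 1.074, x2 = 2.445.
Cost = 0.06·1.074 + 0.19·2.445 = 0.52899.

€0.529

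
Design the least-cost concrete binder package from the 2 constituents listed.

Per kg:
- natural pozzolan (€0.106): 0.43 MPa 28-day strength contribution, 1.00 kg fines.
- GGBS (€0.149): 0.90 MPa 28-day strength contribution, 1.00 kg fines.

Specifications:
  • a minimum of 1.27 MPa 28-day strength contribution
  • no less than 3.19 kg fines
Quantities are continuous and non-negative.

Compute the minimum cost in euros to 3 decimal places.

€0.338

Let x1 = kg of natural pozzolan, x2 = kg of GGBS.
min 0.106x1 + 0.149x2 subject to:
  0.43x1 + 0.9x2 ≥ 1.27   (28-day strength contribution)
  1x1 + 1x2 ≥ 3.19   (fines)
  x1, x2 ≥ 0.
At the optimum only natural pozzolan is positive (GGBS = 0). Binding constraint: fines.
So natural pozzolan = 3.19 kg.
Total cost: 0.106·3.19 = 0.33814.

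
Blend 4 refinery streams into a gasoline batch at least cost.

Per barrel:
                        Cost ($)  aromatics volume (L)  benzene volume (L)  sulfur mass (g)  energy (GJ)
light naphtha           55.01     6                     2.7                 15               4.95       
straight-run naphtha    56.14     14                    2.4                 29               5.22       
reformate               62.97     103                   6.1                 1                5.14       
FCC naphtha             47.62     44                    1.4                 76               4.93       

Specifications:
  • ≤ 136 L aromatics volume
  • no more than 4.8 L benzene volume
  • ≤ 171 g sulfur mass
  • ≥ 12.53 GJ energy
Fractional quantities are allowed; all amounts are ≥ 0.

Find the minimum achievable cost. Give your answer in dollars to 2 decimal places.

Set it up as a linear program. Let x1 = barrels of light naphtha, x2 = barrels of straight-run naphtha, x3 = barrels of reformate, x4 = barrels of FCC naphtha.
Minimise 55.01x1 + 56.14x2 + 62.97x3 + 47.62x4 with:
  6x1 + 14x2 + 103x3 + 44x4 ≤ 136   (aromatics volume)
  2.7x1 + 2.4x2 + 6.1x3 + 1.4x4 ≤ 4.8   (benzene volume)
  15x1 + 29x2 + 1x3 + 76x4 ≤ 171   (sulfur mass)
  4.95x1 + 5.22x2 + 5.14x3 + 4.93x4 ≥ 12.53   (energy)
  x1, x2, x3, x4 ≥ 0.
The minimum-cost mix takes nothing from light naphtha, reformate — only straight-run naphtha, FCC naphtha. The sulfur mass and energy requirements are met with equality.
Optimal quantities: straight-run naphtha = 0.43054 barrels, FCC naphtha = 2.0857 barrels.
Cost = 56.14·0.43054 + 47.62·2.0857 = 123.4915.

$123.49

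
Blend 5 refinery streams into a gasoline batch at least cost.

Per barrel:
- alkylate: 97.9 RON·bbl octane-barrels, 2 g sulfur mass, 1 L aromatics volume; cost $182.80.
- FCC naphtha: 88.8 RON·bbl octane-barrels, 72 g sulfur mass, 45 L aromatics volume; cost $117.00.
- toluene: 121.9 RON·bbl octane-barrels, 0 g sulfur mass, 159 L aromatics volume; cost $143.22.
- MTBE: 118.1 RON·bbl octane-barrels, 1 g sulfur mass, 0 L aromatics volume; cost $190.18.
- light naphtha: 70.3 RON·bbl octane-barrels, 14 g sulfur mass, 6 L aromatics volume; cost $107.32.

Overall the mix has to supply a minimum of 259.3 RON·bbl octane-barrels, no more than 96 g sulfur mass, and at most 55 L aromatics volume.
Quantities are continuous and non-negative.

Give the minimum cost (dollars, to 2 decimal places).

Set it up as a linear program. Let x1 = barrels of alkylate, x2 = barrels of FCC naphtha, x3 = barrels of toluene, x4 = barrels of MTBE, x5 = barrels of light naphtha.
Minimize 182.8x1 + 117x2 + 143.22x3 + 190.18x4 + 107.32x5 s.t.:
  97.9x1 + 88.8x2 + 121.9x3 + 118.1x4 + 70.3x5 ≥ 259.3   (octane-barrels)
  2x1 + 72x2 + 1x4 + 14x5 ≤ 96   (sulfur mass)
  1x1 + 45x2 + 159x3 + 6x5 ≤ 55   (aromatics volume)
  x1, x2, x3, x4, x5 ≥ 0.
The minimum-cost mix takes nothing from alkylate, MTBE — only FCC naphtha, toluene, light naphtha. There the octane-barrels, sulfur mass, aromatics volume constraints are tight.
So FCC naphtha = 0.822964 barrels, toluene = 0.0139502 barrels, light naphtha = 2.62475 barrels.
Hence cost = 117·0.822964 + 143.22·0.0139502 + 107.32·2.62475 = $379.9729.

$379.97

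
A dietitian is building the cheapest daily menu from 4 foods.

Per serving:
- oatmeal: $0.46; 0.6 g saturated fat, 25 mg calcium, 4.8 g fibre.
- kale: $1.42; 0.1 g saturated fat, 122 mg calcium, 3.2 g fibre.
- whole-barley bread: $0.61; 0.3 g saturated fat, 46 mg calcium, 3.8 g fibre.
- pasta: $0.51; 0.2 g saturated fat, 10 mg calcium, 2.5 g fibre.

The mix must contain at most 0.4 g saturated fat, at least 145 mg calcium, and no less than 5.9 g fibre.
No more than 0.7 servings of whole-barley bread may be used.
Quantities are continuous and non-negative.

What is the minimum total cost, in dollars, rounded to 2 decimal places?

$1.75

This is a linear program. Let x1 = servings of oatmeal, x2 = servings of kale, x3 = servings of whole-barley bread, x4 = servings of pasta.
Minimize 0.46x1 + 1.42x2 + 0.61x3 + 0.51x4 s.t.:
  0.6x1 + 0.1x2 + 0.3x3 + 0.2x4 ≤ 0.4   (saturated fat)
  25x1 + 122x2 + 46x3 + 10x4 ≥ 145   (calcium)
  4.8x1 + 3.2x2 + 3.8x3 + 2.5x4 ≥ 5.9   (fibre)
  x3 ≤ 0.7
  x1, x2, x3, x4 ≥ 0.
The cheapest feasible vertex uses only oatmeal, kale, whole-barley bread; pasta is not used. Binding constraints: calcium, fibre, the whole-barley bread cap.
So oatmeal = 0.06788 servings, kale = 0.9107 servings, whole-barley bread = 0.7 servings.
Hence cost = 0.46·0.06788 + 1.42·0.9107 + 0.61·0.7 = $1.7514.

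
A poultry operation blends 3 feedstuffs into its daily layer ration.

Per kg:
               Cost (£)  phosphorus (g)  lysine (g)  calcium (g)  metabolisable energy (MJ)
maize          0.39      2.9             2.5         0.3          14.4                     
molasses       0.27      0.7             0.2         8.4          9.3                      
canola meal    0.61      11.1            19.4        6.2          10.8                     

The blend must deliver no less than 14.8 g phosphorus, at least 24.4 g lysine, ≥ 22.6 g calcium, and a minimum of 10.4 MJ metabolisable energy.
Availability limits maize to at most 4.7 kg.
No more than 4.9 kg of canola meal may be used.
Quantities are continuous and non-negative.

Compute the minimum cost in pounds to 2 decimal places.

£1.24

Treat it as an LP. Let x1 = kg of maize, x2 = kg of molasses, x3 = kg of canola meal.
Minimise 0.39x1 + 0.27x2 + 0.61x3 subject to:
  2.9x1 + 0.7x2 + 11.1x3 ≥ 14.8   (phosphorus)
  2.5x1 + 0.2x2 + 19.4x3 ≥ 24.4   (lysine)
  0.3x1 + 8.4x2 + 6.2x3 ≥ 22.6   (calcium)
  14.4x1 + 9.3x2 + 10.8x3 ≥ 10.4   (metabolisable energy)
  x1 ≤ 4.7
  x3 ≤ 4.9
  x1, x2, x3 ≥ 0.
The cheapest feasible vertex uses only molasses, canola meal; maize is not used. Binding constraints: lysine and calcium.
Solving gives x2 = 1.776, x3 = 1.239.
Hence cost = 0.27·1.776 + 0.61·1.239 = £1.2353.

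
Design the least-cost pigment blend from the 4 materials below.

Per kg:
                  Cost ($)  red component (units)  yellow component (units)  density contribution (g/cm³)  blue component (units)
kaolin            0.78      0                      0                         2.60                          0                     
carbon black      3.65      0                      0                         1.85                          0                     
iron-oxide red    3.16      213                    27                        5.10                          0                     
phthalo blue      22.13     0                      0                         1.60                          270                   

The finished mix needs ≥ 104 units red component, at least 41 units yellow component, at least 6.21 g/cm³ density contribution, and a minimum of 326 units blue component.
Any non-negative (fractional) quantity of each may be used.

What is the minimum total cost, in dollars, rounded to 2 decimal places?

$31.52

Let x1 = kg of kaolin, x2 = kg of carbon black, x3 = kg of iron-oxide red, x4 = kg of phthalo blue.
Minimise 0.78x1 + 3.65x2 + 3.16x3 + 22.13x4 subject to:
  213x3 ≥ 104   (red component)
  27x3 ≥ 41   (yellow component)
  2.6x1 + 1.85x2 + 5.1x3 + 1.6x4 ≥ 6.21   (density contribution)
  270x4 ≥ 326   (blue component)
  x1, x2, x3, x4 ≥ 0.
At the optimum only iron-oxide red, phthalo blue are positive (kaolin, carbon black = 0). Binding constraints: yellow component and blue component.
Solving gives x3 = 1.5185, x4 = 1.2074.
Cost = 3.16·1.5185 + 22.13·1.2074 = 31.5182.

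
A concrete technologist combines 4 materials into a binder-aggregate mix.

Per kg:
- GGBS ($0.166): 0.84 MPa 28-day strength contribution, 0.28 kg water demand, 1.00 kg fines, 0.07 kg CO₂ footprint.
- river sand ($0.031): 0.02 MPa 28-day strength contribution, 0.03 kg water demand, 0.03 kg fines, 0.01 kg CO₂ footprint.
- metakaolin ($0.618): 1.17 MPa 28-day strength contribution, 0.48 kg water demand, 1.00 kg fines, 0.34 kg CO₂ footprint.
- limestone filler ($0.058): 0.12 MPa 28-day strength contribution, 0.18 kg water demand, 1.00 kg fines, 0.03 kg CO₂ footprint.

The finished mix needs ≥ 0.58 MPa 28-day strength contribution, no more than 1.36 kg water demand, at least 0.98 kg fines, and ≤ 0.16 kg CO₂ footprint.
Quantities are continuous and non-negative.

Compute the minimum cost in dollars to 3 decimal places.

Treat it as an LP. Let x1 = kg of GGBS, x2 = kg of river sand, x3 = kg of metakaolin, x4 = kg of limestone filler.
min 0.166x1 + 0.031x2 + 0.618x3 + 0.058x4 subject to:
  0.84x1 + 0.02x2 + 1.17x3 + 0.12x4 ≥ 0.58   (28-day strength contribution)
  0.28x1 + 0.03x2 + 0.48x3 + 0.18x4 ≤ 1.36   (water demand)
  1x1 + 0.03x2 + 1x3 + 1x4 ≥ 0.98   (fines)
  0.07x1 + 0.01x2 + 0.34x3 + 0.03x4 ≤ 0.16   (CO₂ footprint)
  x1, x2, x3, x4 ≥ 0.
The minimum-cost mix takes nothing from river sand, metakaolin — only GGBS, limestone filler. The 28-day strength contribution and fines requirements are met with equality.
That vertex is x1 = 0.6422, x4 = 0.3378.
Objective = 0.166·0.6422 + 0.058·0.3378 = 0.12620.

$0.126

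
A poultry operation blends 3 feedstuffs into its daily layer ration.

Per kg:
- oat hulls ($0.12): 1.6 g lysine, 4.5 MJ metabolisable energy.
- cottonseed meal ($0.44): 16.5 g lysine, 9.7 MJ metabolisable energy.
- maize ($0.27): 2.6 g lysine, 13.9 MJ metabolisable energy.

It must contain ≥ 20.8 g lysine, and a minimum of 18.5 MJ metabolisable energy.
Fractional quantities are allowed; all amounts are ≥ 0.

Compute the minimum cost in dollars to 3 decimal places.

$0.656

This is a linear program. Let x1 = kg of oat hulls, x2 = kg of cottonseed meal, x3 = kg of maize.
Minimize 0.12x1 + 0.44x2 + 0.27x3 subject to:
  1.6x1 + 16.5x2 + 2.6x3 ≥ 20.8   (lysine)
  4.5x1 + 9.7x2 + 13.9x3 ≥ 18.5   (metabolisable energy)
  x1, x2, x3 ≥ 0.
The optimal basis is {cottonseed meal, maize}; oat hulls drops out. Binding constraints: lysine and metabolisable energy.
Solving gives x2 = 1.1807, x3 = 0.50698.
Cost = 0.44·1.1807 + 0.27·0.50698 = 0.65639.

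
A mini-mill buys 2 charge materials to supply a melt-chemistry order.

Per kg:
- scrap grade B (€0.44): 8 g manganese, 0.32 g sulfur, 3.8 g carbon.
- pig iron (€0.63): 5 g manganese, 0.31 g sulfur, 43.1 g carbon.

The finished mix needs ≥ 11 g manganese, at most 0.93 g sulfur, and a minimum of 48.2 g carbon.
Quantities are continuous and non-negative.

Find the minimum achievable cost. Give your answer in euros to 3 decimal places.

This is a linear program. Let x1 = kg of scrap grade B, x2 = kg of pig iron.
min 0.44x1 + 0.63x2 subject to:
  8x1 + 5x2 ≥ 11   (manganese)
  0.32x1 + 0.31x2 ≤ 0.93   (sulfur)
  3.8x1 + 43.1x2 ≥ 48.2   (carbon)
  x1, x2 ≥ 0.
Both inputs are positive at the optimum. The manganese and carbon requirements are met with equality.
Solving gives x1 = 0.71547, x2 = 1.0552.
Cost = 0.44·0.71547 + 0.63·1.0552 = 0.97958.

€0.980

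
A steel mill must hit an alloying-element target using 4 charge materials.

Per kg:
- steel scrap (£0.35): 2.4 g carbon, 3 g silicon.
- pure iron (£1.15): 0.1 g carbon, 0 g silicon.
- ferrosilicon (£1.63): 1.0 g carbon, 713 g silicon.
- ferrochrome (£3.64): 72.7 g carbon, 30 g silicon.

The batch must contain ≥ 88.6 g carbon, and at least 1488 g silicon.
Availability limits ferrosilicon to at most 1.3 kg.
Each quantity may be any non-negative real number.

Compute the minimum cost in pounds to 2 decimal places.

Treat it as an LP. Let x1 = kg of steel scrap, x2 = kg of pure iron, x3 = kg of ferrosilicon, x4 = kg of ferrochrome.
Minimize 0.35x1 + 1.15x2 + 1.63x3 + 3.64x4 subject to:
  2.4x1 + 0.1x2 + 1x3 + 72.7x4 ≥ 88.6   (carbon)
  3x1 + 713x3 + 30x4 ≥ 1488   (silicon)
  x3 ≤ 1.3
  x1, x2, x3, x4 ≥ 0.
The cheapest feasible vertex uses only steel scrap, ferrosilicon; pure iron, ferrochrome are not used. There the silicon and the ferrosilicon cap constraints are tight.
That vertex is x1 = 187.03, x3 = 1.3.
Total cost: 0.35·187.03 + 1.63·1.3 = 67.5795.

£67.58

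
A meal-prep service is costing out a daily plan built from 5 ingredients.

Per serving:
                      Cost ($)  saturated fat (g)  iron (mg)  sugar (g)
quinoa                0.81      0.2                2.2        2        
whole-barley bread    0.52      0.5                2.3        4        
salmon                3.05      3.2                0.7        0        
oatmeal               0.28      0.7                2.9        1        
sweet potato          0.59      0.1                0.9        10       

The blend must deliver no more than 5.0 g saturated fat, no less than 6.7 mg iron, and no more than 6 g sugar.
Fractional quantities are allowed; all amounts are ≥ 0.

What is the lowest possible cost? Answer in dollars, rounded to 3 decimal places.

$0.647

Let x1 = servings of quinoa, x2 = servings of whole-barley bread, x3 = servings of salmon, x4 = servings of oatmeal, x5 = servings of sweet potato.
Minimise 0.81x1 + 0.52x2 + 3.05x3 + 0.28x4 + 0.59x5 s.t.:
  0.2x1 + 0.5x2 + 3.2x3 + 0.7x4 + 0.1x5 ≤ 5   (saturated fat)
  2.2x1 + 2.3x2 + 0.7x3 + 2.9x4 + 0.9x5 ≥ 6.7   (iron)
  2x1 + 4x2 + 1x4 + 10x5 ≤ 6   (sugar)
  x1, x2, x3, x4, x5 ≥ 0.
The cheapest feasible vertex uses only oatmeal; quinoa, whole-barley bread, salmon, sweet potato are not used. Binding constraint: iron.
Solving gives x4 = 2.31.
Cost = 0.28·2.31 = 0.64680.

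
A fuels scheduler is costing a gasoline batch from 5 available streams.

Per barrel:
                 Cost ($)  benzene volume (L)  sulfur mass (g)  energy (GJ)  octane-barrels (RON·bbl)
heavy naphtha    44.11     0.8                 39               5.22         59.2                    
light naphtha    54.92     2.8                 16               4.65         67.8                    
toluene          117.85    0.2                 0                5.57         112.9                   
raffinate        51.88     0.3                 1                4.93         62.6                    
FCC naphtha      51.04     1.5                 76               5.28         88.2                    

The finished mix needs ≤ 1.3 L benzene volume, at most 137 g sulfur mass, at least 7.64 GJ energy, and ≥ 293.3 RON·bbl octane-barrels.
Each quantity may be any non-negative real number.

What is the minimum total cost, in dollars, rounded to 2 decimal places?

$250.59

Let x1 = barrels of heavy naphtha, x2 = barrels of light naphtha, x3 = barrels of toluene, x4 = barrels of raffinate, x5 = barrels of FCC naphtha.
Minimize 44.11x1 + 54.92x2 + 117.85x3 + 51.88x4 + 51.04x5 subject to:
  0.8x1 + 2.8x2 + 0.2x3 + 0.3x4 + 1.5x5 ≤ 1.3   (benzene volume)
  39x1 + 16x2 + 1x4 + 76x5 ≤ 137   (sulfur mass)
  5.22x1 + 4.65x2 + 5.57x3 + 4.93x4 + 5.28x5 ≥ 7.64   (energy)
  59.2x1 + 67.8x2 + 112.9x3 + 62.6x4 + 88.2x5 ≥ 293.3   (octane-barrels)
  x1, x2, x3, x4, x5 ≥ 0.
The optimal basis is {toluene, raffinate}; heavy naphtha, light naphtha, FCC naphtha drop out. The benzene volume and octane-barrels requirements are met with equality.
So toluene = 0.3096 barrels, raffinate = 4.1269 barrels.
Objective = 117.85·0.3096 + 51.88·4.1269 = 250.5899.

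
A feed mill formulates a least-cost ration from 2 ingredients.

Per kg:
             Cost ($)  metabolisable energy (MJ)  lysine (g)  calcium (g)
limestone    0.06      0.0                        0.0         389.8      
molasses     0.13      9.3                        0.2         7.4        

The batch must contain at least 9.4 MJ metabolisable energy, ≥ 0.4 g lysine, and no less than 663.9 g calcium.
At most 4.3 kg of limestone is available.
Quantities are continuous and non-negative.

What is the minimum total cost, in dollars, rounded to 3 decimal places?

Set it up as a linear program. Let x1 = kg of limestone, x2 = kg of molasses.
Minimise 0.06x1 + 0.13x2 s.t.:
  9.3x2 ≥ 9.4   (metabolisable energy)
  0.2x2 ≥ 0.4   (lysine)
  389.8x1 + 7.4x2 ≥ 663.9   (calcium)
  x1 ≤ 4.3
  x1, x2 ≥ 0.
Both inputs are positive at the optimum. Binding constraints: lysine and calcium.
Optimal quantities: limestone = 1.665 kg, molasses = 2 kg.
Cost = 0.06·1.665 + 0.13·2 = 0.35990.

$0.360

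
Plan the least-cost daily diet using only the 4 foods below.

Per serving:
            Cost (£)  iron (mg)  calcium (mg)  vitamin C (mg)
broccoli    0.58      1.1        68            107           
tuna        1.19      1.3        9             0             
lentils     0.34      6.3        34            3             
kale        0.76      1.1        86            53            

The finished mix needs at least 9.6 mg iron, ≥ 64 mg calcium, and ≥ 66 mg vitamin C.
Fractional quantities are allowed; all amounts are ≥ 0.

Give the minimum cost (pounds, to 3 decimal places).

£0.818

Treat it as an LP. Let x1 = servings of broccoli, x2 = servings of tuna, x3 = servings of lentils, x4 = servings of kale.
Minimize 0.58x1 + 1.19x2 + 0.34x3 + 0.76x4 with:
  1.1x1 + 1.3x2 + 6.3x3 + 1.1x4 ≥ 9.6   (iron)
  68x1 + 9x2 + 34x3 + 86x4 ≥ 64   (calcium)
  107x1 + 3x3 + 53x4 ≥ 66   (vitamin C)
  x1, x2, x3, x4 ≥ 0.
The optimal basis is {broccoli, lentils}; tuna, kale drop out. Binding constraints: iron and vitamin C.
Optimal quantities: broccoli = 0.5769 servings, lentils = 1.423 servings.
Hence cost = 0.58·0.5769 + 0.34·1.423 = £0.81842.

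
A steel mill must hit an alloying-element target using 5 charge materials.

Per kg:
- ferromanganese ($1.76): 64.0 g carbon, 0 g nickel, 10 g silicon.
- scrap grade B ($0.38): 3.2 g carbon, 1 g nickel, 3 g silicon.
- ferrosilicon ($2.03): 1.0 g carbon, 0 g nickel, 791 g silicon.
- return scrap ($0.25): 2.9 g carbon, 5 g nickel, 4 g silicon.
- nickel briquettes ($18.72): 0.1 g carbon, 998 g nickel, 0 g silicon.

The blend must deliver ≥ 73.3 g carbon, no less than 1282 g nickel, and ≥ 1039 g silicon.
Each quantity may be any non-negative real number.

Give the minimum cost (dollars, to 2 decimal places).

$28.66

Let x1 = kg of ferromanganese, x2 = kg of scrap grade B, x3 = kg of ferrosilicon, x4 = kg of return scrap, x5 = kg of nickel briquettes.
min 1.76x1 + 0.38x2 + 2.03x3 + 0.25x4 + 18.72x5 subject to:
  64x1 + 3.2x2 + 1x3 + 2.9x4 + 0.1x5 ≥ 73.3   (carbon)
  1x2 + 5x4 + 998x5 ≥ 1282   (nickel)
  10x1 + 3x2 + 791x3 + 4x4 ≥ 1039   (silicon)
  x1, x2, x3, x4, x5 ≥ 0.
The optimal basis is {ferromanganese, ferrosilicon, nickel briquettes}; scrap grade B, return scrap drop out. Binding constraints: carbon, nickel, silicon.
So ferromanganese = 1.123 kg, ferrosilicon = 1.2993 kg, nickel briquettes = 1.2846 kg.
Total cost: 1.76·1.123 + 2.03·1.2993 + 18.72·1.2846 = 28.6618.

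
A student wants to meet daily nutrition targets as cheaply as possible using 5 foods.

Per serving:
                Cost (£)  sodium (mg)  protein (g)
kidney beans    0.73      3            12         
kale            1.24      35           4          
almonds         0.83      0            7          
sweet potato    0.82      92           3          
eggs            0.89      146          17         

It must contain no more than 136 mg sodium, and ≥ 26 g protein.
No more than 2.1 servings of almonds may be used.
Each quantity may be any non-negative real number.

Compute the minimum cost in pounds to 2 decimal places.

This is a linear program. Let x1 = servings of kidney beans, x2 = servings of kale, x3 = servings of almonds, x4 = servings of sweet potato, x5 = servings of eggs.
Minimize 0.73x1 + 1.24x2 + 0.83x3 + 0.82x4 + 0.89x5 with:
  3x1 + 35x2 + 92x4 + 146x5 ≤ 136   (sodium)
  12x1 + 4x2 + 7x3 + 3x4 + 17x5 ≥ 26   (protein)
  x3 ≤ 2.1
  x1, x2, x3, x4, x5 ≥ 0.
The minimum-cost mix takes nothing from kale, almonds, sweet potato — only kidney beans, eggs. Binding constraints: sodium and protein.
So kidney beans = 0.8724 servings, eggs = 0.9136 servings.
Objective = 0.73·0.8724 + 0.89·0.9136 = 1.4500.

£1.45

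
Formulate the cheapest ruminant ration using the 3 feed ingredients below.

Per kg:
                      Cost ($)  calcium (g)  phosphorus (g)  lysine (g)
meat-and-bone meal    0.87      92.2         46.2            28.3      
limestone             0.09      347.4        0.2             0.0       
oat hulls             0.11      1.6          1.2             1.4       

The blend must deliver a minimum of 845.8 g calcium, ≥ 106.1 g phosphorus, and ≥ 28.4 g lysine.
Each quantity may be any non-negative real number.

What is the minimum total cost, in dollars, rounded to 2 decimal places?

$2.16

Let x1 = kg of meat-and-bone meal, x2 = kg of limestone, x3 = kg of oat hulls.
Minimize 0.87x1 + 0.09x2 + 0.11x3 subject to:
  92.2x1 + 347.4x2 + 1.6x3 ≥ 845.8   (calcium)
  46.2x1 + 0.2x2 + 1.2x3 ≥ 106.1   (phosphorus)
  28.3x1 + 1.4x3 ≥ 28.4   (lysine)
  x1, x2, x3 ≥ 0.
The optimal basis is {meat-and-bone meal, limestone}; oat hulls drops out. The calcium and phosphorus requirements are met with equality.
That vertex is x1 = 2.289, x2 = 1.827.
Objective = 0.87·2.289 + 0.09·1.827 = 2.1559.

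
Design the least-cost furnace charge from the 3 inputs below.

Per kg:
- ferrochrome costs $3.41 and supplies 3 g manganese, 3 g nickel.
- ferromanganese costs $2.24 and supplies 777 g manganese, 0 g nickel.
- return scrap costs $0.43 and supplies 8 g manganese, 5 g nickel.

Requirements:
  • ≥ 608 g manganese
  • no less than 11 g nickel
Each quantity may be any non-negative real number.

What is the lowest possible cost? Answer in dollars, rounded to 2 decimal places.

$2.65

This is a linear program. Let x1 = kg of ferrochrome, x2 = kg of ferromanganese, x3 = kg of return scrap.
min 3.41x1 + 2.24x2 + 0.43x3 with:
  3x1 + 777x2 + 8x3 ≥ 608   (manganese)
  3x1 + 5x3 ≥ 11   (nickel)
  x1, x2, x3 ≥ 0.
The optimal basis is {ferromanganese, return scrap}; ferrochrome drops out. The manganese and nickel requirements are met with equality.
That vertex is x2 = 0.7598, x3 = 2.2.
Objective = 2.24·0.7598 + 0.43·2.2 = 2.6480.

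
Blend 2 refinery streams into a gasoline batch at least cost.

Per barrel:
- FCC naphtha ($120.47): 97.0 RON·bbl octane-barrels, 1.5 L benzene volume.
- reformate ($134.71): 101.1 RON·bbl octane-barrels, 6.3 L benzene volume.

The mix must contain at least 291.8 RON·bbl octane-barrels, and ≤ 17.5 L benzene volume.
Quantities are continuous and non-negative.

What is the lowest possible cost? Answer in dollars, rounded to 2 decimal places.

$362.40

Let x1 = barrels of FCC naphtha, x2 = barrels of reformate.
Minimize 120.47x1 + 134.71x2 with:
  97x1 + 101.1x2 ≥ 291.8   (octane-barrels)
  1.5x1 + 6.3x2 ≤ 17.5   (benzene volume)
  x1, x2 ≥ 0.
At the optimum only FCC naphtha is positive (reformate = 0). The octane-barrels requirement is met with equality.
Solving gives x1 = 3.0082.
Total cost: 120.47·3.0082 = 362.3979.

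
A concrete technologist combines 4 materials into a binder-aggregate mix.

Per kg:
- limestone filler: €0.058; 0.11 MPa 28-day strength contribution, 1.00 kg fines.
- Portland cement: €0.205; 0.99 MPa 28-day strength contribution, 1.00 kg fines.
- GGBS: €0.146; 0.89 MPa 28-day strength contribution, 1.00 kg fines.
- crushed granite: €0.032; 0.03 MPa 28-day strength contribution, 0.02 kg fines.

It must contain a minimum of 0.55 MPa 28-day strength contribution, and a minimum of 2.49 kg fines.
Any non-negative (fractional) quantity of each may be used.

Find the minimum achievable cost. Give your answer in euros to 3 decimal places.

€0.176

Treat it as an LP. Let x1 = kg of limestone filler, x2 = kg of Portland cement, x3 = kg of GGBS, x4 = kg of crushed granite.
Minimise 0.058x1 + 0.205x2 + 0.146x3 + 0.032x4 subject to:
  0.11x1 + 0.99x2 + 0.89x3 + 0.03x4 ≥ 0.55   (28-day strength contribution)
  1x1 + 1x2 + 1x3 + 0.02x4 ≥ 2.49   (fines)
  x1, x2, x3, x4 ≥ 0.
The optimal basis is {limestone filler, GGBS}; Portland cement, crushed granite drop out. The 28-day strength contribution and fines requirements are met with equality.
Solving gives x1 = 2.136, x3 = 0.354.
Objective = 0.058·2.136 + 0.146·0.354 = 0.17557.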